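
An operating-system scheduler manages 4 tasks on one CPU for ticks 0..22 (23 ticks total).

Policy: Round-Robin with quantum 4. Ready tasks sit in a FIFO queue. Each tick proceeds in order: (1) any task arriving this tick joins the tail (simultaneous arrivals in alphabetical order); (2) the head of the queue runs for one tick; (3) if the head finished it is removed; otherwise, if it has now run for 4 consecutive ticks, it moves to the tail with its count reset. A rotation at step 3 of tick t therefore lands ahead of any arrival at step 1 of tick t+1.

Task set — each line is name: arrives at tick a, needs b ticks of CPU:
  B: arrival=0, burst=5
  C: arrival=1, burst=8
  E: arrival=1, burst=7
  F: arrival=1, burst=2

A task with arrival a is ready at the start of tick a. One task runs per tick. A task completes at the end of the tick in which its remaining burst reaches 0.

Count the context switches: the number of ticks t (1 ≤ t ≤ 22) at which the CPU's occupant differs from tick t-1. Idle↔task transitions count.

t=0: queue=[B] q_used=0 → run B
t=1: queue=[B,C,E,F] q_used=1 → run B
t=2: queue=[B,C,E,F] q_used=2 → run B
t=3: queue=[B,C,E,F] q_used=3 → run B
t=4: queue=[C,E,F,B] q_used=0 → run C
t=5: queue=[C,E,F,B] q_used=1 → run C
t=6: queue=[C,E,F,B] q_used=2 → run C
t=7: queue=[C,E,F,B] q_used=3 → run C
t=8: queue=[E,F,B,C] q_used=0 → run E
t=9: queue=[E,F,B,C] q_used=1 → run E
t=10: queue=[E,F,B,C] q_used=2 → run E
t=11: queue=[E,F,B,C] q_used=3 → run E
t=12: queue=[F,B,C,E] q_used=0 → run F
t=13: queue=[F,B,C,E] q_used=1 → run F
t=14: queue=[B,C,E] q_used=0 → run B
t=15: queue=[C,E] q_used=0 → run C
t=16: queue=[C,E] q_used=1 → run C
t=17: queue=[C,E] q_used=2 → run C
t=18: queue=[C,E] q_used=3 → run C
t=19: queue=[E] q_used=0 → run E
t=20: queue=[E] q_used=1 → run E
t=21: queue=[E] q_used=2 → run E
t=22: (idle)

context switches = 7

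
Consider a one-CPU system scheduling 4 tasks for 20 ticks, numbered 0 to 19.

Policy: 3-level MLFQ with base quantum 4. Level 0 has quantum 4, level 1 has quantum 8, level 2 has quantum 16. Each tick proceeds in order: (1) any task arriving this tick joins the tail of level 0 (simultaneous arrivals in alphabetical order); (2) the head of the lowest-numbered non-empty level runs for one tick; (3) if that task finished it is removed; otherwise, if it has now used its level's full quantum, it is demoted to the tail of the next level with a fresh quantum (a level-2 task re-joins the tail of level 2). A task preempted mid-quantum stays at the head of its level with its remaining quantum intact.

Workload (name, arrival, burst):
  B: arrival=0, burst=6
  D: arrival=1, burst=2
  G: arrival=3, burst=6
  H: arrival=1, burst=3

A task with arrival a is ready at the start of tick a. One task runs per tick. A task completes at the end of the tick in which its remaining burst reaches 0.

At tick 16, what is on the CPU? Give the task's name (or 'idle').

running at tick 16 = G

t=0: L0/L1/L2 = B/-/- → run B
t=1: L0/L1/L2 = BDH/-/- → run B
t=2: L0/L1/L2 = BDH/-/- → run B
t=3: L0/L1/L2 = BDHG/-/- → run B
t=4: L0/L1/L2 = DHG/B/- → run D
t=5: L0/L1/L2 = DHG/B/- → run D
t=6: L0/L1/L2 = HG/B/- → run H
t=7: L0/L1/L2 = HG/B/- → run H
t=8: L0/L1/L2 = HG/B/- → run H
t=9: L0/L1/L2 = G/B/- → run G
t=10: L0/L1/L2 = G/B/- → run G
t=11: L0/L1/L2 = G/B/- → run G
t=12: L0/L1/L2 = G/B/- → run G
t=13: L0/L1/L2 = -/BG/- → run B
t=14: L0/L1/L2 = -/BG/- → run B
t=15: L0/L1/L2 = -/G/- → run G
t=16: L0/L1/L2 = -/G/- → run G
t=17: (idle)
t=18: (idle)
t=19: (idle)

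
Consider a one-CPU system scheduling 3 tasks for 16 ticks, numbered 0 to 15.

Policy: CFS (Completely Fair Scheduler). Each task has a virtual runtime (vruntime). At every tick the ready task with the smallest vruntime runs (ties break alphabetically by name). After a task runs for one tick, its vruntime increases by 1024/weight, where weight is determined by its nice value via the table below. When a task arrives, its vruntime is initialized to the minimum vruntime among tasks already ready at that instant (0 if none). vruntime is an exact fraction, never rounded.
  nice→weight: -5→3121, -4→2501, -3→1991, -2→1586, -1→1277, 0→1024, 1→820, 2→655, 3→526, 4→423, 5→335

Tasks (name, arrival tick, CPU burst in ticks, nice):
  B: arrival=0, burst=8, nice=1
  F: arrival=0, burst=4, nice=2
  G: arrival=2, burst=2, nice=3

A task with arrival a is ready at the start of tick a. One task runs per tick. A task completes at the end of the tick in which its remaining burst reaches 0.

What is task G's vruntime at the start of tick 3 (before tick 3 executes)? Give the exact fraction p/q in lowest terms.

t=0: vr[B=0 F=0] → run B
t=1: vr[B=256/205 F=0] → run F
t=2: vr[B=256/205 F=1024/655 G=256/205] → run B
t=3: vr[B=512/205 F=1024/655 G=256/205] → run G
t=4: vr[B=512/205 F=1024/655 G=172288/53915] → run F
t=5: vr[B=512/205 F=2048/655 G=172288/53915] → run B
t=6: vr[B=768/205 F=2048/655 G=172288/53915] → run F
t=7: vr[B=768/205 F=3072/655 G=172288/53915] → run G
t=8: vr[B=768/205 F=3072/655] → run B
t=9: vr[B=1024/205 F=3072/655] → run F
t=10: vr[B=1024/205] → run B
t=11: vr[B=256/41] → run B
t=12: vr[B=1536/205] → run B
t=13: vr[B=1792/205] → run B
t=14: (idle)
t=15: (idle)

vruntime(G, start of tick 3) = 256/205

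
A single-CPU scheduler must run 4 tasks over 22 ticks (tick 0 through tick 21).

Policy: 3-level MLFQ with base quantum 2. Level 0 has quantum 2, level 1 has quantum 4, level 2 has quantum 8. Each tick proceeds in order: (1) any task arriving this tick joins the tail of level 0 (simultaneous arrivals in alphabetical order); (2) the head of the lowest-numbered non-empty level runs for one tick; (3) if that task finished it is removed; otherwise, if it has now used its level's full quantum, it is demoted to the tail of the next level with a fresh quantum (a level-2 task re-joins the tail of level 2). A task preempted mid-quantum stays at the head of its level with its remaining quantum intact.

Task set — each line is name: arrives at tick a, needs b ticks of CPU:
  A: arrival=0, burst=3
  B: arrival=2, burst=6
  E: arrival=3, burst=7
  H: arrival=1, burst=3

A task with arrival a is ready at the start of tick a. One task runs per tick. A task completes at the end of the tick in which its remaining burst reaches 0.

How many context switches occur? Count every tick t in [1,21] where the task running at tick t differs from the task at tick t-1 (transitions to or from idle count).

t=0: L0/L1/L2 = A/-/- → run A
t=1: L0/L1/L2 = AH/-/- → run A
t=2: L0/L1/L2 = HB/A/- → run H
t=3: L0/L1/L2 = HBE/A/- → run H
t=4: L0/L1/L2 = BE/AH/- → run B
t=5: L0/L1/L2 = BE/AH/- → run B
t=6: L0/L1/L2 = E/AHB/- → run E
t=7: L0/L1/L2 = E/AHB/- → run E
t=8: L0/L1/L2 = -/AHBE/- → run A
t=9: L0/L1/L2 = -/HBE/- → run H
t=10: L0/L1/L2 = -/BE/- → run B
t=11: L0/L1/L2 = -/BE/- → run B
t=12: L0/L1/L2 = -/BE/- → run B
t=13: L0/L1/L2 = -/BE/- → run B
t=14: L0/L1/L2 = -/E/- → run E
t=15: L0/L1/L2 = -/E/- → run E
t=16: L0/L1/L2 = -/E/- → run E
t=17: L0/L1/L2 = -/E/- → run E
t=18: L0/L1/L2 = -/-/E → run E
t=19: (idle)
t=20: (idle)
t=21: (idle)

context switches = 8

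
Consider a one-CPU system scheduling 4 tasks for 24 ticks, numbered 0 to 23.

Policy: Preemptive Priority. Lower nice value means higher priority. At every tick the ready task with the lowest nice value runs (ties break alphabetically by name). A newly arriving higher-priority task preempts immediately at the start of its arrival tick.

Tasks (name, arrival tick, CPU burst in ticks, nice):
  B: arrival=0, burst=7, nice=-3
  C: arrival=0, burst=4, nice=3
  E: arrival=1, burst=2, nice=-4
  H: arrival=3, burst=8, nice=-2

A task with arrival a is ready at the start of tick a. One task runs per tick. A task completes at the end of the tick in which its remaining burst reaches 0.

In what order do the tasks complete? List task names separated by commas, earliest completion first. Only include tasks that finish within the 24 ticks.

completion order = E, B, H, C

t=0: ready={B,C} → run B
t=1: ready={B,C,E} → run E
t=2: ready={B,C,E} → run E
t=3: ready={B,C,H} → run B
t=4: ready={B,C,H} → run B
t=5: ready={B,C,H} → run B
t=6: ready={B,C,H} → run B
t=7: ready={B,C,H} → run B
t=8: ready={B,C,H} → run B
t=9: ready={C,H} → run H
t=10: ready={C,H} → run H
t=11: ready={C,H} → run H
t=12: ready={C,H} → run H
t=13: ready={C,H} → run H
t=14: ready={C,H} → run H
t=15: ready={C,H} → run H
t=16: ready={C,H} → run H
t=17: ready={C} → run C
t=18: ready={C} → run C
t=19: ready={C} → run C
t=20: ready={C} → run C
t=21: (idle)
t=22: (idle)
t=23: (idle)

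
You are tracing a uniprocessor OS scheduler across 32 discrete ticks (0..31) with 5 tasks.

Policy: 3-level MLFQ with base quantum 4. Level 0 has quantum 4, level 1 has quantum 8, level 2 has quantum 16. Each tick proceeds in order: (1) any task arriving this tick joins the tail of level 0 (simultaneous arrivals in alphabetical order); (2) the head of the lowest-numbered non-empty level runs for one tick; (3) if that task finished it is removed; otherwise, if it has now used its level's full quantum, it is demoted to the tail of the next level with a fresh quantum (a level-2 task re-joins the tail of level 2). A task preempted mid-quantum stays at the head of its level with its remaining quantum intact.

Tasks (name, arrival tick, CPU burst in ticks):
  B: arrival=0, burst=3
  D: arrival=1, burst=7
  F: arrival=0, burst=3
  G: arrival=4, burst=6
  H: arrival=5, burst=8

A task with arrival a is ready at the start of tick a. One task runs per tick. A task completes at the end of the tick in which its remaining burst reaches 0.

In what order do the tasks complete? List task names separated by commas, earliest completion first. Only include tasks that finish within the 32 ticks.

completion order = B, F, D, G, H

t=0: L0/L1/L2 = BF/-/- → run B
t=1: L0/L1/L2 = BFD/-/- → run B
t=2: L0/L1/L2 = BFD/-/- → run B
t=3: L0/L1/L2 = FD/-/- → run F
t=4: L0/L1/L2 = FDG/-/- → run F
t=5: L0/L1/L2 = FDGH/-/- → run F
t=6: L0/L1/L2 = DGH/-/- → run D
t=7: L0/L1/L2 = DGH/-/- → run D
t=8: L0/L1/L2 = DGH/-/- → run D
t=9: L0/L1/L2 = DGH/-/- → run D
t=10: L0/L1/L2 = GH/D/- → run G
t=11: L0/L1/L2 = GH/D/- → run G
t=12: L0/L1/L2 = GH/D/- → run G
t=13: L0/L1/L2 = GH/D/- → run G
t=14: L0/L1/L2 = H/DG/- → run H
t=15: L0/L1/L2 = H/DG/- → run H
t=16: L0/L1/L2 = H/DG/- → run H
t=17: L0/L1/L2 = H/DG/- → run H
t=18: L0/L1/L2 = -/DGH/- → run D
t=19: L0/L1/L2 = -/DGH/- → run D
t=20: L0/L1/L2 = -/DGH/- → run D
t=21: L0/L1/L2 = -/GH/- → run G
t=22: L0/L1/L2 = -/GH/- → run G
t=23: L0/L1/L2 = -/H/- → run H
t=24: L0/L1/L2 = -/H/- → run H
t=25: L0/L1/L2 = -/H/- → run H
t=26: L0/L1/L2 = -/H/- → run H
t=27: (idle)
t=28: (idle)
t=29: (idle)
t=30: (idle)
t=31: (idle)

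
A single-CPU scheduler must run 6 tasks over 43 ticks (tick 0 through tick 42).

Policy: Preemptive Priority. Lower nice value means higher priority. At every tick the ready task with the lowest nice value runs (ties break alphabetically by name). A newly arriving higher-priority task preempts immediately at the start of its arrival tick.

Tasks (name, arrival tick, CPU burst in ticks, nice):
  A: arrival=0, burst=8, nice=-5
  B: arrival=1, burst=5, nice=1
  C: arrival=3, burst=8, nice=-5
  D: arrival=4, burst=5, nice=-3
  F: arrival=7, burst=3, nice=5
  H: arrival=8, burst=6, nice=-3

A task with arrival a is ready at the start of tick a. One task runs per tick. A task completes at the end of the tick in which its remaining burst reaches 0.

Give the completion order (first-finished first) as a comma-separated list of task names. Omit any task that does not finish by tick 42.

completion order = A, C, D, H, B, F

t=0: ready={A} → run A
t=1: ready={A,B} → run A
t=2: ready={A,B} → run A
t=3: ready={A,B,C} → run A
t=4: ready={A,B,C,D} → run A
t=5: ready={A,B,C,D} → run A
t=6: ready={A,B,C,D} → run A
t=7: ready={A,B,C,D,F} → run A
t=8: ready={B,C,D,F,H} → run C
t=9: ready={B,C,D,F,H} → run C
t=10: ready={B,C,D,F,H} → run C
t=11: ready={B,C,D,F,H} → run C
t=12: ready={B,C,D,F,H} → run C
t=13: ready={B,C,D,F,H} → run C
t=14: ready={B,C,D,F,H} → run C
t=15: ready={B,C,D,F,H} → run C
t=16: ready={B,D,F,H} → run D
t=17: ready={B,D,F,H} → run D
t=18: ready={B,D,F,H} → run D
t=19: ready={B,D,F,H} → run D
t=20: ready={B,D,F,H} → run D
t=21: ready={B,F,H} → run H
t=22: ready={B,F,H} → run H
t=23: ready={B,F,H} → run H
t=24: ready={B,F,H} → run H
t=25: ready={B,F,H} → run H
t=26: ready={B,F,H} → run H
t=27: ready={B,F} → run B
t=28: ready={B,F} → run B
t=29: ready={B,F} → run B
t=30: ready={B,F} → run B
t=31: ready={B,F} → run B
t=32: ready={F} → run F
t=33: ready={F} → run F
t=34: ready={F} → run F
t=35: (idle)
t=36: (idle)
t=37: (idle)
t=38: (idle)
t=39: (idle)
t=40: (idle)
t=41: (idle)
t=42: (idle)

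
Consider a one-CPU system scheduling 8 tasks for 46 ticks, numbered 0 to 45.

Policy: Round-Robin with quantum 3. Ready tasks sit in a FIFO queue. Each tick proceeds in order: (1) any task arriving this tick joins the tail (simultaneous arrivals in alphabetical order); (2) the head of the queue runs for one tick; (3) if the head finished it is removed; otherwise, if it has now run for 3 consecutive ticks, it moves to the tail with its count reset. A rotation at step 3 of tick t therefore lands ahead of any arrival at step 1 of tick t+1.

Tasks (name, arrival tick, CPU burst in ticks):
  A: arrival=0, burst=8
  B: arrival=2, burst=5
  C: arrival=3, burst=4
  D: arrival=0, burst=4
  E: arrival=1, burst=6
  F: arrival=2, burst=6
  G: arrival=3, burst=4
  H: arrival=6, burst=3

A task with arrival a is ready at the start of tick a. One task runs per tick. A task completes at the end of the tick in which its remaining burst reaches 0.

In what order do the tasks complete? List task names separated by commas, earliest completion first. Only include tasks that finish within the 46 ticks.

completion order = D, H, E, B, F, A, C, G

t=0: queue=[A,D] q_used=0 → run A
t=1: queue=[A,D,E] q_used=1 → run A
t=2: queue=[A,D,E,B,F] q_used=2 → run A
t=3: queue=[D,E,B,F,A,C,G] q_used=0 → run D
t=4: queue=[D,E,B,F,A,C,G] q_used=1 → run D
t=5: queue=[D,E,B,F,A,C,G] q_used=2 → run D
t=6: queue=[E,B,F,A,C,G,D,H] q_used=0 → run E
t=7: queue=[E,B,F,A,C,G,D,H] q_used=1 → run E
t=8: queue=[E,B,F,A,C,G,D,H] q_used=2 → run E
t=9: queue=[B,F,A,C,G,D,H,E] q_used=0 → run B
t=10: queue=[B,F,A,C,G,D,H,E] q_used=1 → run B
t=11: queue=[B,F,A,C,G,D,H,E] q_used=2 → run B
t=12: queue=[F,A,C,G,D,H,E,B] q_used=0 → run F
t=13: queue=[F,A,C,G,D,H,E,B] q_used=1 → run F
t=14: queue=[F,A,C,G,D,H,E,B] q_used=2 → run F
t=15: queue=[A,C,G,D,H,E,B,F] q_used=0 → run A
t=16: queue=[A,C,G,D,H,E,B,F] q_used=1 → run A
t=17: queue=[A,C,G,D,H,E,B,F] q_used=2 → run A
t=18: queue=[C,G,D,H,E,B,F,A] q_used=0 → run C
t=19: queue=[C,G,D,H,E,B,F,A] q_used=1 → run C
t=20: queue=[C,G,D,H,E,B,F,A] q_used=2 → run C
t=21: queue=[G,D,H,E,B,F,A,C] q_used=0 → run G
t=22: queue=[G,D,H,E,B,F,A,C] q_used=1 → run G
t=23: queue=[G,D,H,E,B,F,A,C] q_used=2 → run G
t=24: queue=[D,H,E,B,F,A,C,G] q_used=0 → run D
t=25: queue=[H,E,B,F,A,C,G] q_used=0 → run H
t=26: queue=[H,E,B,F,A,C,G] q_used=1 → run H
t=27: queue=[H,E,B,F,A,C,G] q_used=2 → run H
t=28: queue=[E,B,F,A,C,G] q_used=0 → run E
t=29: queue=[E,B,F,A,C,G] q_used=1 → run E
t=30: queue=[E,B,F,A,C,G] q_used=2 → run E
t=31: queue=[B,F,A,C,G] q_used=0 → run B
t=32: queue=[B,F,A,C,G] q_used=1 → run B
t=33: queue=[F,A,C,G] q_used=0 → run F
t=34: queue=[F,A,C,G] q_used=1 → run F
t=35: queue=[F,A,C,G] q_used=2 → run F
t=36: queue=[A,C,G] q_used=0 → run A
t=37: queue=[A,C,G] q_used=1 → run A
t=38: queue=[C,G] q_used=0 → run C
t=39: queue=[G] q_used=0 → run G
t=40: (idle)
t=41: (idle)
t=42: (idle)
t=43: (idle)
t=44: (idle)
t=45: (idle)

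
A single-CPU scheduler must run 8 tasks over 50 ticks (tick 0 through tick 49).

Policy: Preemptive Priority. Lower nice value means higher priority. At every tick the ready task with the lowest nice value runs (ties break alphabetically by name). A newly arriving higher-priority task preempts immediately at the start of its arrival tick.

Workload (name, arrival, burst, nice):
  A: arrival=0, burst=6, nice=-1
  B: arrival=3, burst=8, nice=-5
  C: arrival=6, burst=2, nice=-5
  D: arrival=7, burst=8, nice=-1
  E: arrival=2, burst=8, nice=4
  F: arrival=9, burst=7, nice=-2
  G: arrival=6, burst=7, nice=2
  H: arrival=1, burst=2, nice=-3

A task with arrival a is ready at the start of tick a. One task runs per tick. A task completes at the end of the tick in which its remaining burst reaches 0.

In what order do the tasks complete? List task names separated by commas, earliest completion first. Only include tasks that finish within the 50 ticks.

t=0: ready={A} → run A
t=1: ready={A,H} → run H
t=2: ready={A,E,H} → run H
t=3: ready={A,B,E} → run B
t=4: ready={A,B,E} → run B
t=5: ready={A,B,E} → run B
t=6: ready={A,B,C,E,G} → run B
t=7: ready={A,B,C,D,E,G} → run B
t=8: ready={A,B,C,D,E,G} → run B
t=9: ready={A,B,C,D,E,F,G} → run B
t=10: ready={A,B,C,D,E,F,G} → run B
t=11: ready={A,C,D,E,F,G} → run C
t=12: ready={A,C,D,E,F,G} → run C
t=13: ready={A,D,E,F,G} → run F
t=14: ready={A,D,E,F,G} → run F
t=15: ready={A,D,E,F,G} → run F
t=16: ready={A,D,E,F,G} → run F
t=17: ready={A,D,E,F,G} → run F
t=18: ready={A,D,E,F,G} → run F
t=19: ready={A,D,E,F,G} → run F
t=20: ready={A,D,E,G} → run A
t=21: ready={A,D,E,G} → run A
t=22: ready={A,D,E,G} → run A
t=23: ready={A,D,E,G} → run A
t=24: ready={A,D,E,G} → run A
t=25: ready={D,E,G} → run D
t=26: ready={D,E,G} → run D
t=27: ready={D,E,G} → run D
t=28: ready={D,E,G} → run D
t=29: ready={D,E,G} → run D
t=30: ready={D,E,G} → run D
t=31: ready={D,E,G} → run D
t=32: ready={D,E,G} → run D
t=33: ready={E,G} → run G
t=34: ready={E,G} → run G
t=35: ready={E,G} → run G
t=36: ready={E,G} → run G
t=37: ready={E,G} → run G
t=38: ready={E,G} → run G
t=39: ready={E,G} → run G
t=40: ready={E} → run E
t=41: ready={E} → run E
t=42: ready={E} → run E
t=43: ready={E} → run E
t=44: ready={E} → run E
t=45: ready={E} → run E
t=46: ready={E} → run E
t=47: ready={E} → run E
t=48: (idle)
t=49: (idle)

completion order = H, B, C, F, A, D, G, E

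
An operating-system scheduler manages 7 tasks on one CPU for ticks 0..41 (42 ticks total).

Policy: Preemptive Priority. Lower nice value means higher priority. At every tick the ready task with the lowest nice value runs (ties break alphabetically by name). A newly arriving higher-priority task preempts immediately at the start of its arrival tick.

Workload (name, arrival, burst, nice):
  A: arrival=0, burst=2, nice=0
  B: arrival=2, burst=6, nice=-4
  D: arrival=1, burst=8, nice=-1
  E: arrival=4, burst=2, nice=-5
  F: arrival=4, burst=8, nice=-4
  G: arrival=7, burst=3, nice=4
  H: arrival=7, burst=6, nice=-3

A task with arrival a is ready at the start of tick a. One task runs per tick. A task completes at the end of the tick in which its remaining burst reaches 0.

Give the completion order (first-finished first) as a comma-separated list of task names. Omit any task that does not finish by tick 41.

t=0: ready={A} → run A
t=1: ready={A,D} → run D
t=2: ready={A,B,D} → run B
t=3: ready={A,B,D} → run B
t=4: ready={A,B,D,E,F} → run E
t=5: ready={A,B,D,E,F} → run E
t=6: ready={A,B,D,F} → run B
t=7: ready={A,B,D,F,G,H} → run B
t=8: ready={A,B,D,F,G,H} → run B
t=9: ready={A,B,D,F,G,H} → run B
t=10: ready={A,D,F,G,H} → run F
t=11: ready={A,D,F,G,H} → run F
t=12: ready={A,D,F,G,H} → run F
t=13: ready={A,D,F,G,H} → run F
t=14: ready={A,D,F,G,H} → run F
t=15: ready={A,D,F,G,H} → run F
t=16: ready={A,D,F,G,H} → run F
t=17: ready={A,D,F,G,H} → run F
t=18: ready={A,D,G,H} → run H
t=19: ready={A,D,G,H} → run H
t=20: ready={A,D,G,H} → run H
t=21: ready={A,D,G,H} → run H
t=22: ready={A,D,G,H} → run H
t=23: ready={A,D,G,H} → run H
t=24: ready={A,D,G} → run D
t=25: ready={A,D,G} → run D
t=26: ready={A,D,G} → run D
t=27: ready={A,D,G} → run D
t=28: ready={A,D,G} → run D
t=29: ready={A,D,G} → run D
t=30: ready={A,D,G} → run D
t=31: ready={A,G} → run A
t=32: ready={G} → run G
t=33: ready={G} → run G
t=34: ready={G} → run G
t=35: (idle)
t=36: (idle)
t=37: (idle)
t=38: (idle)
t=39: (idle)
t=40: (idle)
t=41: (idle)

completion order = E, B, F, H, D, A, G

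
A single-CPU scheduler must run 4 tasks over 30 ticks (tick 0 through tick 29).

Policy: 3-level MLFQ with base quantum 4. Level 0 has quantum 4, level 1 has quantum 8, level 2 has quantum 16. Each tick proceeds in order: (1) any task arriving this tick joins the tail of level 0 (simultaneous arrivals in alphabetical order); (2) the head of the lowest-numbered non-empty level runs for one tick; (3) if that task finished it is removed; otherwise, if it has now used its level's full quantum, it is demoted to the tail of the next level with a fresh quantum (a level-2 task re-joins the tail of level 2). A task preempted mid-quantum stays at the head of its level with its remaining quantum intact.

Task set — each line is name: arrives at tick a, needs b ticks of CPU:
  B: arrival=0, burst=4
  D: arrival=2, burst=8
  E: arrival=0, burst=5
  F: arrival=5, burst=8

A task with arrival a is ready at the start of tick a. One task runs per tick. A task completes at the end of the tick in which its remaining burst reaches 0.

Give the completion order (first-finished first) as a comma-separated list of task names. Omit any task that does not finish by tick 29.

completion order = B, E, D, F

t=0: L0/L1/L2 = BE/-/- → run B
t=1: L0/L1/L2 = BE/-/- → run B
t=2: L0/L1/L2 = BED/-/- → run B
t=3: L0/L1/L2 = BED/-/- → run B
t=4: L0/L1/L2 = ED/-/- → run E
t=5: L0/L1/L2 = EDF/-/- → run E
t=6: L0/L1/L2 = EDF/-/- → run E
t=7: L0/L1/L2 = EDF/-/- → run E
t=8: L0/L1/L2 = DF/E/- → run D
t=9: L0/L1/L2 = DF/E/- → run D
t=10: L0/L1/L2 = DF/E/- → run D
t=11: L0/L1/L2 = DF/E/- → run D
t=12: L0/L1/L2 = F/ED/- → run F
t=13: L0/L1/L2 = F/ED/- → run F
t=14: L0/L1/L2 = F/ED/- → run F
t=15: L0/L1/L2 = F/ED/- → run F
t=16: L0/L1/L2 = -/EDF/- → run E
t=17: L0/L1/L2 = -/DF/- → run D
t=18: L0/L1/L2 = -/DF/- → run D
t=19: L0/L1/L2 = -/DF/- → run D
t=20: L0/L1/L2 = -/DF/- → run D
t=21: L0/L1/L2 = -/F/- → run F
t=22: L0/L1/L2 = -/F/- → run F
t=23: L0/L1/L2 = -/F/- → run F
t=24: L0/L1/L2 = -/F/- → run F
t=25: (idle)
t=26: (idle)
t=27: (idle)
t=28: (idle)
t=29: (idle)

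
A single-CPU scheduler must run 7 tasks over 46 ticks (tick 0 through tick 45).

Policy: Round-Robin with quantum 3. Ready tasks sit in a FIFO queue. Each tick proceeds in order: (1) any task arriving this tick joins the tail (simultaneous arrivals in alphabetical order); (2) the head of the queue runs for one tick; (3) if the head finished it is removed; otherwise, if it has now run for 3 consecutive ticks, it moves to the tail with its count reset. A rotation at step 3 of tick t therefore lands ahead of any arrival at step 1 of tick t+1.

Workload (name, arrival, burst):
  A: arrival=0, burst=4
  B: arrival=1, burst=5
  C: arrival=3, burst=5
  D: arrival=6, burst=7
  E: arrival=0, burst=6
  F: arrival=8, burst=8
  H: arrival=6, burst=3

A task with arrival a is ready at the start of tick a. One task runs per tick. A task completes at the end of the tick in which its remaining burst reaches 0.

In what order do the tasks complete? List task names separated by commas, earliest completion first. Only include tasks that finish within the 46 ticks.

t=0: queue=[A,E] q_used=0 → run A
t=1: queue=[A,E,B] q_used=1 → run A
t=2: queue=[A,E,B] q_used=2 → run A
t=3: queue=[E,B,A,C] q_used=0 → run E
t=4: queue=[E,B,A,C] q_used=1 → run E
t=5: queue=[E,B,A,C] q_used=2 → run E
t=6: queue=[B,A,C,E,D,H] q_used=0 → run B
t=7: queue=[B,A,C,E,D,H] q_used=1 → run B
t=8: queue=[B,A,C,E,D,H,F] q_used=2 → run B
t=9: queue=[A,C,E,D,H,F,B] q_used=0 → run A
t=10: queue=[C,E,D,H,F,B] q_used=0 → run C
t=11: queue=[C,E,D,H,F,B] q_used=1 → run C
t=12: queue=[C,E,D,H,F,B] q_used=2 → run C
t=13: queue=[E,D,H,F,B,C] q_used=0 → run E
t=14: queue=[E,D,H,F,B,C] q_used=1 → run E
t=15: queue=[E,D,H,F,B,C] q_used=2 → run E
t=16: queue=[D,H,F,B,C] q_used=0 → run D
t=17: queue=[D,H,F,B,C] q_used=1 → run D
t=18: queue=[D,H,F,B,C] q_used=2 → run D
t=19: queue=[H,F,B,C,D] q_used=0 → run H
t=20: queue=[H,F,B,C,D] q_used=1 → run H
t=21: queue=[H,F,B,C,D] q_used=2 → run H
t=22: queue=[F,B,C,D] q_used=0 → run F
t=23: queue=[F,B,C,D] q_used=1 → run F
t=24: queue=[F,B,C,D] q_used=2 → run F
t=25: queue=[B,C,D,F] q_used=0 → run B
t=26: queue=[B,C,D,F] q_used=1 → run B
t=27: queue=[C,D,F] q_used=0 → run C
t=28: queue=[C,D,F] q_used=1 → run C
t=29: queue=[D,F] q_used=0 → run D
t=30: queue=[D,F] q_used=1 → run D
t=31: queue=[D,F] q_used=2 → run D
t=32: queue=[F,D] q_used=0 → run F
t=33: queue=[F,D] q_used=1 → run F
t=34: queue=[F,D] q_used=2 → run F
t=35: queue=[D,F] q_used=0 → run D
t=36: queue=[F] q_used=0 → run F
t=37: queue=[F] q_used=1 → run F
t=38: (idle)
t=39: (idle)
t=40: (idle)
t=41: (idle)
t=42: (idle)
t=43: (idle)
t=44: (idle)
t=45: (idle)

completion order = A, E, H, B, C, D, F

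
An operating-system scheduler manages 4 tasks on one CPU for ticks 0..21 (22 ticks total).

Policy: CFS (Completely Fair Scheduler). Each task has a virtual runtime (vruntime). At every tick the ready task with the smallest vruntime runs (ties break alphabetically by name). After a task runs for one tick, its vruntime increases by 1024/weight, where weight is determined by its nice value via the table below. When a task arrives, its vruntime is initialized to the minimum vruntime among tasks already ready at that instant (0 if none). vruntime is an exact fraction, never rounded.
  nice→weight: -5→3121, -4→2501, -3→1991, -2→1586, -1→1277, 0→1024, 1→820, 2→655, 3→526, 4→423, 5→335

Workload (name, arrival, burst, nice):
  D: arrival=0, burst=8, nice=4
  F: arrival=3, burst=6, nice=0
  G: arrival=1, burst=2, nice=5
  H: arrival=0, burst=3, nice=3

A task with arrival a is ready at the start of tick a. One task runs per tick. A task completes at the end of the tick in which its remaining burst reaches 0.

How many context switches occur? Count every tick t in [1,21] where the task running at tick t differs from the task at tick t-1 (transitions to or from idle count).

t=0: vr[D=0 H=0] → run D
t=1: vr[D=1024/423 G=0 H=0] → run G
t=2: vr[D=1024/423 G=1024/335 H=0] → run H
t=3: vr[D=1024/423 F=512/263 G=1024/335 H=512/263] → run F
t=4: vr[D=1024/423 F=775/263 G=1024/335 H=512/263] → run H
t=5: vr[D=1024/423 F=775/263 G=1024/335 H=1024/263] → run D
t=6: vr[D=2048/423 F=775/263 G=1024/335 H=1024/263] → run F
t=7: vr[D=2048/423 F=1038/263 G=1024/335 H=1024/263] → run G
t=8: vr[D=2048/423 F=1038/263 H=1024/263] → run H
t=9: vr[D=2048/423 F=1038/263] → run F
t=10: vr[D=2048/423 F=1301/263] → run D
t=11: vr[D=1024/141 F=1301/263] → run F
t=12: vr[D=1024/141 F=1564/263] → run F
t=13: vr[D=1024/141 F=1827/263] → run F
t=14: vr[D=1024/141] → run D
t=15: vr[D=4096/423] → run D
t=16: vr[D=5120/423] → run D
t=17: vr[D=2048/141] → run D
t=18: vr[D=7168/423] → run D
t=19: (idle)
t=20: (idle)
t=21: (idle)

context switches = 13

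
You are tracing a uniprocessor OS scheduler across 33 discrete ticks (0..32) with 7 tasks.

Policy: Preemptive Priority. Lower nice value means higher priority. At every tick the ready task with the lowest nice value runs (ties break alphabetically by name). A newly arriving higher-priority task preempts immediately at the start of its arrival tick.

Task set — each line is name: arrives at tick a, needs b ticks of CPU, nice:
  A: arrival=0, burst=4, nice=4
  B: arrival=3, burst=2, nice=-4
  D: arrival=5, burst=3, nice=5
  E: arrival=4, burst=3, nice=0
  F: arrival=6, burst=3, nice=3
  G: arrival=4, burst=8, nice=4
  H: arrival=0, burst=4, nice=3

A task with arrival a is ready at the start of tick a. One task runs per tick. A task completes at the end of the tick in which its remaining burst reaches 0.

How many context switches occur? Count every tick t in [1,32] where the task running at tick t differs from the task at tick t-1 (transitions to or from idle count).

context switches = 8

t=0: ready={A,H} → run H
t=1: ready={A,H} → run H
t=2: ready={A,H} → run H
t=3: ready={A,B,H} → run B
t=4: ready={A,B,E,G,H} → run B
t=5: ready={A,D,E,G,H} → run E
t=6: ready={A,D,E,F,G,H} → run E
t=7: ready={A,D,E,F,G,H} → run E
t=8: ready={A,D,F,G,H} → run F
t=9: ready={A,D,F,G,H} → run F
t=10: ready={A,D,F,G,H} → run F
t=11: ready={A,D,G,H} → run H
t=12: ready={A,D,G} → run A
t=13: ready={A,D,G} → run A
t=14: ready={A,D,G} → run A
t=15: ready={A,D,G} → run A
t=16: ready={D,G} → run G
t=17: ready={D,G} → run G
t=18: ready={D,G} → run G
t=19: ready={D,G} → run G
t=20: ready={D,G} → run G
t=21: ready={D,G} → run G
t=22: ready={D,G} → run G
t=23: ready={D,G} → run G
t=24: ready={D} → run D
t=25: ready={D} → run D
t=26: ready={D} → run D
t=27: (idle)
t=28: (idle)
t=29: (idle)
t=30: (idle)
t=31: (idle)
t=32: (idle)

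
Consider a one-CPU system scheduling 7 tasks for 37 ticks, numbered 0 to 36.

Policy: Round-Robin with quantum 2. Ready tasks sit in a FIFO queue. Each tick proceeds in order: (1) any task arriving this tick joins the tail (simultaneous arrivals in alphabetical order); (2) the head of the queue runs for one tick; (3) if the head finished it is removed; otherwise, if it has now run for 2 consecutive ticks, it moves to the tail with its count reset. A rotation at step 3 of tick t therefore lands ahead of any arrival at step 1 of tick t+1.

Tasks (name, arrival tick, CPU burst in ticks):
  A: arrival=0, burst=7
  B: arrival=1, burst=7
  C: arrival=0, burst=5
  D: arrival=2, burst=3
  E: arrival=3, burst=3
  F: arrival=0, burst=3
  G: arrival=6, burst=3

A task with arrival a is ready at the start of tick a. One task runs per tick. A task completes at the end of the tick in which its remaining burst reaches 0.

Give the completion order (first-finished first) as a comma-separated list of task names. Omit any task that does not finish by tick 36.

completion order = F, D, E, C, G, A, B

t=0: queue=[A,C,F] q_used=0 → run A
t=1: queue=[A,C,F,B] q_used=1 → run A
t=2: queue=[C,F,B,A,D] q_used=0 → run C
t=3: queue=[C,F,B,A,D,E] q_used=1 → run C
t=4: queue=[F,B,A,D,E,C] q_used=0 → run F
t=5: queue=[F,B,A,D,E,C] q_used=1 → run F
t=6: queue=[B,A,D,E,C,F,G] q_used=0 → run B
t=7: queue=[B,A,D,E,C,F,G] q_used=1 → run B
t=8: queue=[A,D,E,C,F,G,B] q_used=0 → run A
t=9: queue=[A,D,E,C,F,G,B] q_used=1 → run A
t=10: queue=[D,E,C,F,G,B,A] q_used=0 → run D
t=11: queue=[D,E,C,F,G,B,A] q_used=1 → run D
t=12: queue=[E,C,F,G,B,A,D] q_used=0 → run E
t=13: queue=[E,C,F,G,B,A,D] q_used=1 → run E
t=14: queue=[C,F,G,B,A,D,E] q_used=0 → run C
t=15: queue=[C,F,G,B,A,D,E] q_used=1 → run C
t=16: queue=[F,G,B,A,D,E,C] q_used=0 → run F
t=17: queue=[G,B,A,D,E,C] q_used=0 → run G
t=18: queue=[G,B,A,D,E,C] q_used=1 → run G
t=19: queue=[B,A,D,E,C,G] q_used=0 → run B
t=20: queue=[B,A,D,E,C,G] q_used=1 → run B
t=21: queue=[A,D,E,C,G,B] q_used=0 → run A
t=22: queue=[A,D,E,C,G,B] q_used=1 → run A
t=23: queue=[D,E,C,G,B,A] q_used=0 → run D
t=24: queue=[E,C,G,B,A] q_used=0 → run E
t=25: queue=[C,G,B,A] q_used=0 → run C
t=26: queue=[G,B,A] q_used=0 → run G
t=27: queue=[B,A] q_used=0 → run B
t=28: queue=[B,A] q_used=1 → run B
t=29: queue=[A,B] q_used=0 → run A
t=30: queue=[B] q_used=0 → run B
t=31: (idle)
t=32: (idle)
t=33: (idle)
t=34: (idle)
t=35: (idle)
t=36: (idle)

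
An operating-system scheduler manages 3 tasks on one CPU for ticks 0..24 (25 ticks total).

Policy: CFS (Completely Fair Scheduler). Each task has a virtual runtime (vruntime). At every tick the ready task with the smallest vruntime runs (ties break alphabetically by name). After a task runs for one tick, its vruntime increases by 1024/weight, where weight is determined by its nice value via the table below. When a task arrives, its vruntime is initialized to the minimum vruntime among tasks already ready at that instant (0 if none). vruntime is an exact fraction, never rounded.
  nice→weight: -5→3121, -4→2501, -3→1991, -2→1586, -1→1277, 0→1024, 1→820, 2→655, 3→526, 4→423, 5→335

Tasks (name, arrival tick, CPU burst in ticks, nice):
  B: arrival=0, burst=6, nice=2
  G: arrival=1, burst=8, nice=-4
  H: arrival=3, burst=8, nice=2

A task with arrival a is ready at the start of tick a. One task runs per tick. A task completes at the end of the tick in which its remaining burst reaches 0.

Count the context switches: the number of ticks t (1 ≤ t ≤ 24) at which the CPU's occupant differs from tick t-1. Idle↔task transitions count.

t=0: vr[B=0] → run B
t=1: vr[B=1024/655 G=1024/655] → run B
t=2: vr[B=2048/655 G=1024/655] → run G
t=3: vr[B=2048/655 G=3231744/1638155 H=3231744/1638155] → run G
t=4: vr[B=2048/655 G=3902464/1638155 H=3231744/1638155] → run H
t=5: vr[B=2048/655 G=3902464/1638155 H=5792768/1638155] → run G
t=6: vr[B=2048/655 G=4573184/1638155 H=5792768/1638155] → run G
t=7: vr[B=2048/655 G=5243904/1638155 H=5792768/1638155] → run B
t=8: vr[B=3072/655 G=5243904/1638155 H=5792768/1638155] → run G
t=9: vr[B=3072/655 G=5914624/1638155 H=5792768/1638155] → run H
t=10: vr[B=3072/655 G=5914624/1638155 H=8353792/1638155] → run G
t=11: vr[B=3072/655 G=6585344/1638155 H=8353792/1638155] → run G
t=12: vr[B=3072/655 G=7256064/1638155 H=8353792/1638155] → run G
t=13: vr[B=3072/655 H=8353792/1638155] → run B
t=14: vr[B=4096/655 H=8353792/1638155] → run H
t=15: vr[B=4096/655 H=10914816/1638155] → run B
t=16: vr[B=1024/131 H=10914816/1638155] → run H
t=17: vr[B=1024/131 H=2695168/327631] → run B
t=18: vr[H=2695168/327631] → run H
t=19: vr[H=16036864/1638155] → run H
t=20: vr[H=18597888/1638155] → run H
t=21: vr[H=21158912/1638155] → run H
t=22: (idle)
t=23: (idle)
t=24: (idle)

context switches = 14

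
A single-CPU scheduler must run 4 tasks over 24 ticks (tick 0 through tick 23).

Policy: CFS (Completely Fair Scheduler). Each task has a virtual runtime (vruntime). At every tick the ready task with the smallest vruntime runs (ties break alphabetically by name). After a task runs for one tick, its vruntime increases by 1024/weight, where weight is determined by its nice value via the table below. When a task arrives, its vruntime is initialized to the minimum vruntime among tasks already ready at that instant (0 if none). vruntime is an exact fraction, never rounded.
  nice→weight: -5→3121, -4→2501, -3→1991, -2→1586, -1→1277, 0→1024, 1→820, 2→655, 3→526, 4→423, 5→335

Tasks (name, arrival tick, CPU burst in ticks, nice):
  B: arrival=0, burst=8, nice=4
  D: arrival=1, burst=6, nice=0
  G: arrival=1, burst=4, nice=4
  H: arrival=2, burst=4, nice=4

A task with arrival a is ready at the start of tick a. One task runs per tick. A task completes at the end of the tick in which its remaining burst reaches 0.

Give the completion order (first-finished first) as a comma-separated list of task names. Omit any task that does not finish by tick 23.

completion order = D, G, H, B

t=0: vr[B=0] → run B
t=1: vr[B=1024/423 D=1024/423 G=1024/423] → run B
t=2: vr[B=2048/423 D=1024/423 G=1024/423 H=1024/423] → run D
t=3: vr[B=2048/423 D=1447/423 G=1024/423 H=1024/423] → run G
t=4: vr[B=2048/423 D=1447/423 G=2048/423 H=1024/423] → run H
t=5: vr[B=2048/423 D=1447/423 G=2048/423 H=2048/423] → run D
t=6: vr[B=2048/423 D=1870/423 G=2048/423 H=2048/423] → run D
t=7: vr[B=2048/423 D=2293/423 G=2048/423 H=2048/423] → run B
t=8: vr[B=1024/141 D=2293/423 G=2048/423 H=2048/423] → run G
t=9: vr[B=1024/141 D=2293/423 G=1024/141 H=2048/423] → run H
t=10: vr[B=1024/141 D=2293/423 G=1024/141 H=1024/141] → run D
t=11: vr[B=1024/141 D=2716/423 G=1024/141 H=1024/141] → run D
t=12: vr[B=1024/141 D=3139/423 G=1024/141 H=1024/141] → run B
t=13: vr[B=4096/423 D=3139/423 G=1024/141 H=1024/141] → run G
t=14: vr[B=4096/423 D=3139/423 G=4096/423 H=1024/141] → run H
t=15: vr[B=4096/423 D=3139/423 G=4096/423 H=4096/423] → run D
t=16: vr[B=4096/423 G=4096/423 H=4096/423] → run B
t=17: vr[B=5120/423 G=4096/423 H=4096/423] → run G
t=18: vr[B=5120/423 H=4096/423] → run H
t=19: vr[B=5120/423] → run B
t=20: vr[B=2048/141] → run B
t=21: vr[B=7168/423] → run B
t=22: (idle)
t=23: (idle)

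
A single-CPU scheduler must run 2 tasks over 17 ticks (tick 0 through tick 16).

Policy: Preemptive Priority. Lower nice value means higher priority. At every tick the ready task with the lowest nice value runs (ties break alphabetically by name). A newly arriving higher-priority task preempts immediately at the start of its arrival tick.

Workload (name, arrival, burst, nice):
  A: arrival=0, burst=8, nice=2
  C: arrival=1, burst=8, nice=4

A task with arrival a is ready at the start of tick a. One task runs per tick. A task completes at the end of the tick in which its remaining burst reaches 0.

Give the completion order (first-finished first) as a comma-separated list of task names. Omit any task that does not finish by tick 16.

t=0: ready={A} → run A
t=1: ready={A,C} → run A
t=2: ready={A,C} → run A
t=3: ready={A,C} → run A
t=4: ready={A,C} → run A
t=5: ready={A,C} → run A
t=6: ready={A,C} → run A
t=7: ready={A,C} → run A
t=8: ready={C} → run C
t=9: ready={C} → run C
t=10: ready={C} → run C
t=11: ready={C} → run C
t=12: ready={C} → run C
t=13: ready={C} → run C
t=14: ready={C} → run C
t=15: ready={C} → run C
t=16: (idle)

completion order = A, C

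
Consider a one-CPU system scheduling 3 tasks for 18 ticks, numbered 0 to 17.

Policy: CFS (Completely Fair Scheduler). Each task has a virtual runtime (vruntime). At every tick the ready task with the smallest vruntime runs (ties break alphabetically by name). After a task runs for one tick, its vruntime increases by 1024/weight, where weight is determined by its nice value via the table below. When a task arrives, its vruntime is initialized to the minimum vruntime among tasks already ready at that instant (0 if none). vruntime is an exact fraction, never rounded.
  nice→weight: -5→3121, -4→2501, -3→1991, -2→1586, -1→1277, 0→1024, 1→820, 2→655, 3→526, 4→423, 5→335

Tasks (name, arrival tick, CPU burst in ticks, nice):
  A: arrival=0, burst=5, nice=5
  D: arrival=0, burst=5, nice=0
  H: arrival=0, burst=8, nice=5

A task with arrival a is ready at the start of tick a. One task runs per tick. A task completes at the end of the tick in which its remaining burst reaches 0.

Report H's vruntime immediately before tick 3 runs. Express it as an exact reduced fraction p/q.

t=0: vr[A=0 D=0 H=0] → run A
t=1: vr[A=1024/335 D=0 H=0] → run D
t=2: vr[A=1024/335 D=1 H=0] → run H
t=3: vr[A=1024/335 D=1 H=1024/335] → run D
t=4: vr[A=1024/335 D=2 H=1024/335] → run D
t=5: vr[A=1024/335 D=3 H=1024/335] → run D
t=6: vr[A=1024/335 D=4 H=1024/335] → run A
t=7: vr[A=2048/335 D=4 H=1024/335] → run H
t=8: vr[A=2048/335 D=4 H=2048/335] → run D
t=9: vr[A=2048/335 H=2048/335] → run A
t=10: vr[A=3072/335 H=2048/335] → run H
t=11: vr[A=3072/335 H=3072/335] → run A
t=12: vr[A=4096/335 H=3072/335] → run H
t=13: vr[A=4096/335 H=4096/335] → run A
t=14: vr[H=4096/335] → run H
t=15: vr[H=1024/67] → run H
t=16: vr[H=6144/335] → run H
t=17: vr[H=7168/335] → run H

vruntime(H, start of tick 3) = 1024/335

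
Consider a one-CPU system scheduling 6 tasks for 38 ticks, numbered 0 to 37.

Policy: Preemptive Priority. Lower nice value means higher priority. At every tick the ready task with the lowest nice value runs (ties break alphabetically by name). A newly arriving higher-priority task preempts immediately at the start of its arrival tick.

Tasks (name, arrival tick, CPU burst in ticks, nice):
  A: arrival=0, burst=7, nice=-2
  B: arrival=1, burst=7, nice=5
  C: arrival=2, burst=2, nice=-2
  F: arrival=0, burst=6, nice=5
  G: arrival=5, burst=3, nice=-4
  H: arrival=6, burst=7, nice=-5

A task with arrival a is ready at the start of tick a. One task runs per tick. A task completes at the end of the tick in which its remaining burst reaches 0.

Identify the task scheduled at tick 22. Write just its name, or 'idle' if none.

running at tick 22 = B

t=0: ready={A,F} → run A
t=1: ready={A,B,F} → run A
t=2: ready={A,B,C,F} → run A
t=3: ready={A,B,C,F} → run A
t=4: ready={A,B,C,F} → run A
t=5: ready={A,B,C,F,G} → run G
t=6: ready={A,B,C,F,G,H} → run H
t=7: ready={A,B,C,F,G,H} → run H
t=8: ready={A,B,C,F,G,H} → run H
t=9: ready={A,B,C,F,G,H} → run H
t=10: ready={A,B,C,F,G,H} → run H
t=11: ready={A,B,C,F,G,H} → run H
t=12: ready={A,B,C,F,G,H} → run H
t=13: ready={A,B,C,F,G} → run G
t=14: ready={A,B,C,F,G} → run G
t=15: ready={A,B,C,F} → run A
t=16: ready={A,B,C,F} → run A
t=17: ready={B,C,F} → run C
t=18: ready={B,C,F} → run C
t=19: ready={B,F} → run B
t=20: ready={B,F} → run B
t=21: ready={B,F} → run B
t=22: ready={B,F} → run B
t=23: ready={B,F} → run B
t=24: ready={B,F} → run B
t=25: ready={B,F} → run B
t=26: ready={F} → run F
t=27: ready={F} → run F
t=28: ready={F} → run F
t=29: ready={F} → run F
t=30: ready={F} → run F
t=31: ready={F} → run F
t=32: (idle)
t=33: (idle)
t=34: (idle)
t=35: (idle)
t=36: (idle)
t=37: (idle)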